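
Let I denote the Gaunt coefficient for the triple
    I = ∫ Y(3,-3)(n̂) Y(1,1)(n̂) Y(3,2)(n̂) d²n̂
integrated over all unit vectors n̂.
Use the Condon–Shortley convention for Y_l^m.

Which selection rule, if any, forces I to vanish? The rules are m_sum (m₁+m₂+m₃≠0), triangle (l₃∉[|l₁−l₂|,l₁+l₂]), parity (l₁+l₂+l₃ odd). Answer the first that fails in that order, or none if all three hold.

Σmᵢ = 0  ✓
l₃∈[|l₁−l₂|,l₁+l₂]=[2,4], have l₃=3  ✓
Σlᵢ = 7 ⇒ odd  ✗

parity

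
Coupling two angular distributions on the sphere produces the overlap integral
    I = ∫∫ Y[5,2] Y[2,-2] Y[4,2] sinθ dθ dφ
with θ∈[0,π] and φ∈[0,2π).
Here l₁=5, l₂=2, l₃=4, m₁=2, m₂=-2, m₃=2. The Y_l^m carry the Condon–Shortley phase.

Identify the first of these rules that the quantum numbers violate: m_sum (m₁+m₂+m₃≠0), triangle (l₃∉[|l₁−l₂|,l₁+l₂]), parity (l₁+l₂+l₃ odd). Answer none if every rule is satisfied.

m_sum

azimuthal sum: 2 − 2 + 2 = 2  ✗
3 ≤ 4 ≤ 7 (triangle on l)
L = 5 + 2 + 4 = 11 (odd)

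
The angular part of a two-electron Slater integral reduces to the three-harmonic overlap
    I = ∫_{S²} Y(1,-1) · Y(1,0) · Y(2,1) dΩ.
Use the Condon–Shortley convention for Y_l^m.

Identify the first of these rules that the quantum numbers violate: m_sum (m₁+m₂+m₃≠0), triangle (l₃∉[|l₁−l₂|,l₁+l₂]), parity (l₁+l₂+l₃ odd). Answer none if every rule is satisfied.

Σmᵢ = 0  ✓
l₃∈[|l₁−l₂|,l₁+l₂]=[0,2], have l₃=2  ✓
Σlᵢ = 4 ⇒ even  ✓

none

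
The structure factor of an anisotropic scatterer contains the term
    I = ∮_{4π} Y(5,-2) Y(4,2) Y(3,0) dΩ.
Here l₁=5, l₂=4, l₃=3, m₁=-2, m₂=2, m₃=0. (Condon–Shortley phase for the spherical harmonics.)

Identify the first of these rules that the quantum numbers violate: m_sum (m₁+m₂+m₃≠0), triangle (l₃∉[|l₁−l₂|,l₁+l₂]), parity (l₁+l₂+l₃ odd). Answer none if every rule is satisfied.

none

Σmᵢ = 0  ✓
l₃∈[|l₁−l₂|,l₁+l₂]=[1,9], have l₃=3  ✓
Σlᵢ = 12 ⇒ even  ✓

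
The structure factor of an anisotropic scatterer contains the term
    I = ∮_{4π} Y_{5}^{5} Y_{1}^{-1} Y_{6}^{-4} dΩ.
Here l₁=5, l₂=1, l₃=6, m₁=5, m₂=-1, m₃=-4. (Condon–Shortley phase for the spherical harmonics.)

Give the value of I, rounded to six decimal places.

m-sum 0 ✓  L=12 even ✓  4≤6≤6 ✓
Π(2lᵢ+1) = 11×3×13 = 429
triangle coeff Δ(5,1,6) = 1/858
Σ_t [0,0]: t=0:+1/14400 = 1/14400
(3j)²=6/143 [(5 1 6; 0 0 0)], sign=+1
Σ_t [0,0]: t=0:+1/7257600 = 1/7257600
(3j)²=1/858 [(5 1 6; 5 -1 -4)], sign=+1
⇒ 4πI² = 3/143
I = (+1)√(3/143/(4π)) = 0.04085899

0.040859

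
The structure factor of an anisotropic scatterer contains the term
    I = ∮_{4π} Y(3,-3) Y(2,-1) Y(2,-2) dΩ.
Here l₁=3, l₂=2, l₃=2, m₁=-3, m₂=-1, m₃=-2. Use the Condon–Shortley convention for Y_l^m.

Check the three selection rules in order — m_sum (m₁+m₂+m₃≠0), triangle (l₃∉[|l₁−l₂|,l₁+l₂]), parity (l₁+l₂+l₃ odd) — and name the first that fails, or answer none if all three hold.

Σmᵢ = -6  ✗
l₃∈[|l₁−l₂|,l₁+l₂]=[1,5], have l₃=2
Σlᵢ = 7 ⇒ odd

m_sum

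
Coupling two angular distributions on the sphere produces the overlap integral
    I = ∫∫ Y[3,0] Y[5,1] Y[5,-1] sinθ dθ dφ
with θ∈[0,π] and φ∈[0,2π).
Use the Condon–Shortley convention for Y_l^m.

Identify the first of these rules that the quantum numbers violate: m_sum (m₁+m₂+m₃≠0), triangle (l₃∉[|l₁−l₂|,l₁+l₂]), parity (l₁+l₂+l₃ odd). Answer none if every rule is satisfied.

m₁+m₂+m₃ = 0 + 1 − 1 = 0  ✓
triangle: |3−5|=2 ≤ l₃=5 ≤ 3+5=8  ✓
parity: l₁+l₂+l₃ = 13 is odd  ✗

parity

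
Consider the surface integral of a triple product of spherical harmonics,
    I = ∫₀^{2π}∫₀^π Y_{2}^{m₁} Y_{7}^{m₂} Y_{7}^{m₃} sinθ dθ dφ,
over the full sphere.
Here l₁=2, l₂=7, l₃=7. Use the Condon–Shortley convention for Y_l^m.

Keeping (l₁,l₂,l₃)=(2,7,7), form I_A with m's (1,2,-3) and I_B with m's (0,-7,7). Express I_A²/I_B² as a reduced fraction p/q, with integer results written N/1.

Same 2,7,7: normalisation and zero-m 3j drop out of the ratio.
A: Δ: 2! 2! 12! / 17! → 1/185640; sum: t=0:+1/4354560 t=1:−1/1935360 = -1/3483648; 3j²(2 7 7; 1 2 -3) = Δ·Π!·Σ² = 125/12376  (sign -1)
B: Δ: 2! 2! 12! / 17! → 1/185640; sum: t=0:+1/1916006400 = 1/1916006400; 3j²(2 7 7; 0 -7 7) = Δ·Π!·Σ² = 91/2040  (sign +1)
I_A²/I_B² = (125/12376)/(91/2040) = 1875/8281

1875/8281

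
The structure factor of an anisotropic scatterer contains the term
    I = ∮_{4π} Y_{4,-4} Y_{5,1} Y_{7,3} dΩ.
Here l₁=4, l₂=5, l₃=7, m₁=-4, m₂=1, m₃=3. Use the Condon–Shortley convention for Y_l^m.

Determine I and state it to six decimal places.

Checks pass: Σm=0; 16 even; l₃=7∈[1,9].
(2·4+1)(2·5+1)(2·7+1) = 1485
Δ: 2! 6! 8! / 17! → 1/6126120
sum: t=0:+1/69120 t=1:−1/20736 t=2:+1/69120 = -1/51840
3j²(4 5 7; 0 0 0) = Δ·Π!·Σ² = 280/21879  (sign +1)
sum: t=2:+1/829440 = 1/829440
3j²(4 5 7; -4 1 3) = Δ·Π!·Σ² = 35/2431  (sign +1)
combine: 4πI² = 1485·280/21879·35/2431 = 147000/537251
take √, sign +1: I = 0.14755880

0.147559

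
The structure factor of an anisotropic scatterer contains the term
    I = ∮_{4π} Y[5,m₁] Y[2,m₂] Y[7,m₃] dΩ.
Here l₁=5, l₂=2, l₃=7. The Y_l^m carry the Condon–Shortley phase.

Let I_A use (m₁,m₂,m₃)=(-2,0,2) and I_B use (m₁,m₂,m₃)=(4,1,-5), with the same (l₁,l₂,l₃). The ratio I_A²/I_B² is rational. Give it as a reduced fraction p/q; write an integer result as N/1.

Same 5,2,7: normalisation and zero-m 3j drop out of the ratio.
A: Δ: 0! 10! 4! / 15! → 1/15015; sum: t=0:+1/120960 = 1/120960; 3j²(5 2 7; -2 0 2) = Δ·Π!·Σ² = 24/1001  (sign -1)
B: Δ: 0! 10! 4! / 15! → 1/15015; sum: t=0:+1/2177280 = 1/2177280; 3j²(5 2 7; 4 1 -5) = Δ·Π!·Σ² = 8/273  (sign +1)
I_A²/I_B² = (24/1001)/(8/273) = 9/11

9/11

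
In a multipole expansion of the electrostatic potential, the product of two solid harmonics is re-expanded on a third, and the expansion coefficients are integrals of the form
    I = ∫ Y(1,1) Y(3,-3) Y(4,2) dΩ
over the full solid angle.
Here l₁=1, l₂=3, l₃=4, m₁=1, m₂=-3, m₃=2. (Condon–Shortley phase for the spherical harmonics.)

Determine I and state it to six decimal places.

Rules hold: Σm=0, L=8 even, 2≤4≤4.
N = 3·7·9 = 189
Δ = 0!·2!·6!/9! = 1/252
Racah Σ t=0..0: t=0:+1/36 = 1/36
⇒ 3j(1 3 4; 0 0 0)² = 4/63, sgn +1
Racah Σ t=0..0: t=0:+1/1440 = 1/1440
⇒ 3j(1 3 4; 1 -3 2)² = 1/252, sgn +1
4πI² = N·(3j₀)²·(3jₘ)² = 1/21
I = +1·√(0.047619/4π) = 0.06155813

0.061558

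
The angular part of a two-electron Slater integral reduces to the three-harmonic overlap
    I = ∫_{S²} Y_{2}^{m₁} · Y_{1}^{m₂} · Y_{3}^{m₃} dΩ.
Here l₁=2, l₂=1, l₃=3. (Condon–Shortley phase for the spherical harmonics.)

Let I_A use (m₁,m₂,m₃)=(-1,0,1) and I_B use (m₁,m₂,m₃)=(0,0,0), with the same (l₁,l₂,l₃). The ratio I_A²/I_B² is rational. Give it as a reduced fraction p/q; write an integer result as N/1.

8/9

Same 2,1,3: normalisation and zero-m 3j drop out of the ratio.
A: Δ: 0! 4! 2! / 7! → 1/105; sum: t=0:+1/6 = 1/6; 3j²(2 1 3; -1 0 1) = Δ·Π!·Σ² = 8/105  (sign +1)
B: Δ: 0! 4! 2! / 7! → 1/105; sum: t=0:+1/4 = 1/4; 3j²(2 1 3; 0 0 0) = Δ·Π!·Σ² = 3/35  (sign -1)
I_A²/I_B² = (8/105)/(3/35) = 8/9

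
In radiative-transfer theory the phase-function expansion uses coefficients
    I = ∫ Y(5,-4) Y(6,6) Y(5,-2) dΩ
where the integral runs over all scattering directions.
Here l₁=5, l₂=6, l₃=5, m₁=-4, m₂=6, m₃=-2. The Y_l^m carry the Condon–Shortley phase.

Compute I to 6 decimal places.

m-sum 0 ✓  L=16 even ✓  1≤5≤11 ✓
Π(2lᵢ+1) = 11×13×11 = 1573
triangle coeff Δ(5,6,5) = 1/28588560
Σ_t [1,5]: t=1:−1/345600 t=2:+1/13824 t=3:−1/5184 t=4:+1/13824 t=5:−1/345600 = -7/129600
(3j)²=80/7293 [(5 6 5; 0 0 0)], sign=+1
Σ_t [6,6]: t=6:+1/3110400 = 1/3110400
(3j)²=21/1105 [(5 6 5; -4 6 -2)], sign=-1
⇒ 4πI² = 1232/3757
I = (-1)√(1232/3757/(4π)) = -0.16153991

-0.161540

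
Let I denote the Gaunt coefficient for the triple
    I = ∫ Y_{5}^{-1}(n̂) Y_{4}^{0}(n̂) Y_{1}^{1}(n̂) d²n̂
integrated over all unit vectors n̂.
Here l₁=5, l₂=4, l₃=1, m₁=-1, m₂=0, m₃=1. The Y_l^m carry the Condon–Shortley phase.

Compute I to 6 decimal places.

Checks pass: Σm=0; 10 even; l₃=1∈[1,9].
(2·5+1)(2·4+1)(2·1+1) = 297
Δ: 8! 2! 0! / 11! → 1/495
sum: t=4:+1/576 = 1/576
3j²(5 4 1; 0 0 0) = Δ·Π!·Σ² = 5/99  (sign -1)
sum: t=4:+1/1152 = 1/1152
3j²(5 4 1; -1 0 1) = Δ·Π!·Σ² = 1/33  (sign +1)
combine: 4πI² = 297·5/99·1/33 = 5/11
take √, sign -1: I = -0.19018827

-0.190188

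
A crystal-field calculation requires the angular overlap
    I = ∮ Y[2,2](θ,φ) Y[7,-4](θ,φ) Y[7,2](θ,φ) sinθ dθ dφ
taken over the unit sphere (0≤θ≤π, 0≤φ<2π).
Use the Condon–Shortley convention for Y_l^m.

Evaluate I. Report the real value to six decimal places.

-0.163963

m-sum 0 ✓  L=16 even ✓  5≤7≤9 ✓
Π(2lᵢ+1) = 5×15×15 = 1125
triangle coeff Δ(2,7,7) = 1/185640
Σ_t [0,2]: t=0:+1/2419200 t=1:−1/518400 t=2:+1/2419200 = -1/907200
(3j)²=56/3315 [(2 7 7; 0 0 0)], sign=+1
Σ_t [0,0]: t=0:+1/8709120 = 1/8709120
(3j)²=55/3094 [(2 7 7; 2 -4 2)], sign=-1
⇒ 4πI² = 16500/48841
I = (-1)√(16500/48841/(4π)) = -0.16396259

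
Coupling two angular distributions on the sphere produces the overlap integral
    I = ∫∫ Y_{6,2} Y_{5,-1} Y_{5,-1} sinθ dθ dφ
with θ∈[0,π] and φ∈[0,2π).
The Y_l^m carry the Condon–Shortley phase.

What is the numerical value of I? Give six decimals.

0.125759

Rules hold: Σm=0, L=16 even, 1≤5≤11.
N = 13·11·11 = 1573
Δ = 6!·6!·4!/17! = 1/28588560
Racah Σ t=1..5: t=1:−1/345600 t=2:+1/13824 t=3:−1/5184 t=4:+1/13824 t=5:−1/345600 = -7/129600
⇒ 3j(6 5 5; 0 0 0)² = 80/7293, sgn +1
Racah Σ t=0..4: t=0:+1/829440 t=1:−1/25920 t=2:+1/9216 t=3:−1/25920 t=4:+1/829440 = 7/207360
⇒ 3j(6 5 5; 2 -1 -1)² = 28/2431, sgn +1
4πI² = N·(3j₀)²·(3jₘ)² = 2240/11271
I = +1·√(0.19874/4π) = 0.12575865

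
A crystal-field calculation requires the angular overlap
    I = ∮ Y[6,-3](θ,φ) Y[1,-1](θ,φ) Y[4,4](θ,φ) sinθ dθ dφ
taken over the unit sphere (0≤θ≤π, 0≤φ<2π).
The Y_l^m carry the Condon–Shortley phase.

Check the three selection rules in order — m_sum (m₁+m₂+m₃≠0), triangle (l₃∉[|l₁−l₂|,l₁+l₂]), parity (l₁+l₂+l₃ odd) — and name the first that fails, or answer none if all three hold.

Σmᵢ = 0  ✓
l₃∈[|l₁−l₂|,l₁+l₂]=[5,7], have l₃=4  ✗
Σlᵢ = 11 ⇒ odd

triangle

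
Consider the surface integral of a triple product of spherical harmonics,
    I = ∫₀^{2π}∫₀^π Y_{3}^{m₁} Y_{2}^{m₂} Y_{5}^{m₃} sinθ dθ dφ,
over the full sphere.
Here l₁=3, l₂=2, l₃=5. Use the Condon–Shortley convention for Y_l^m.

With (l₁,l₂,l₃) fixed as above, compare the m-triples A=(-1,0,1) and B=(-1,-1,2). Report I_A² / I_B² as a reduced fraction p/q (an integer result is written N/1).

6/7

l's match ⇒ only the (l;m) 3-j factors differ between A and B.
A: triangle coeff Δ(3,2,5) = 1/2310; Σ_t [0,0]: t=0:+1/192 = 1/192; (3j)²=3/77 [(3 2 5; -1 0 1)], sign=+1
B: triangle coeff Δ(3,2,5) = 1/2310; Σ_t [0,0]: t=0:+1/288 = 1/288; (3j)²=1/22 [(3 2 5; -1 -1 2)], sign=-1
I_A²/I_B² = (3/77)/(1/22) = 6/7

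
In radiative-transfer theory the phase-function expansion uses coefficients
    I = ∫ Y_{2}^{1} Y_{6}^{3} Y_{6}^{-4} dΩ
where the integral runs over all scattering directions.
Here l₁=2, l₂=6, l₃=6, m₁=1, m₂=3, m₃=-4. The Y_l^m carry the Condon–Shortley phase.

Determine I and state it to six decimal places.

m-sum 0 ✓  L=14 even ✓  4≤6≤8 ✓
Π(2lᵢ+1) = 5×13×13 = 845
triangle coeff Δ(2,6,6) = 1/90090
Σ_t [0,2]: t=0:+1/69120 t=1:−1/14400 t=2:+1/69120 = -7/172800
(3j)²=14/715 [(2 6 6; 0 0 0)], sign=-1
Σ_t [0,1]: t=0:+1/725760 t=1:−1/161280 = -1/207360
(3j)²=7/286 [(2 6 6; 1 3 -4)], sign=-1
⇒ 4πI² = 49/121
I = (+1)√(49/121/(4π)) = 0.17951487

0.179515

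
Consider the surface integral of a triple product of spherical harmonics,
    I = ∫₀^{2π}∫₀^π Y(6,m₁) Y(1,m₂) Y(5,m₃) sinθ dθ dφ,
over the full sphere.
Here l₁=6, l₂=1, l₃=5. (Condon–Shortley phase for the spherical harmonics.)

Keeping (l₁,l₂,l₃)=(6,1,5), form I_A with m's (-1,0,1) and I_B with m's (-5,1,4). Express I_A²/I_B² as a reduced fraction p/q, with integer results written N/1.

7/11

l's match ⇒ only the (l;m) 3-j factors differ between A and B.
A: triangle coeff Δ(6,1,5) = 1/858; Σ_t [1,1]: t=1:−1/17280 = -1/17280; (3j)²=35/858 [(6 1 5; -1 0 1)], sign=-1
B: triangle coeff Δ(6,1,5) = 1/858; Σ_t [2,2]: t=2:+1/725760 = 1/725760; (3j)²=5/78 [(6 1 5; -5 1 4)], sign=-1
I_A²/I_B² = (35/858)/(5/78) = 7/11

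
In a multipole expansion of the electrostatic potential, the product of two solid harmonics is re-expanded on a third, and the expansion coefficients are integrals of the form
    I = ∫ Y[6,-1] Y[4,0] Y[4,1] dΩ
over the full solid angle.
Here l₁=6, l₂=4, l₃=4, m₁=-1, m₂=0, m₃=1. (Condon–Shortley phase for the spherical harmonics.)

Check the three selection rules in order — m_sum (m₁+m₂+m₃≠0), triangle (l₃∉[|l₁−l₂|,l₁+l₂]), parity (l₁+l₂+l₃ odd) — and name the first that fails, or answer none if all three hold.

none

m₁+m₂+m₃ = -1 + 0 + 1 = 0  ✓
triangle: |6−4|=2 ≤ l₃=4 ≤ 6+4=10  ✓
parity: l₁+l₂+l₃ = 14 is even  ✓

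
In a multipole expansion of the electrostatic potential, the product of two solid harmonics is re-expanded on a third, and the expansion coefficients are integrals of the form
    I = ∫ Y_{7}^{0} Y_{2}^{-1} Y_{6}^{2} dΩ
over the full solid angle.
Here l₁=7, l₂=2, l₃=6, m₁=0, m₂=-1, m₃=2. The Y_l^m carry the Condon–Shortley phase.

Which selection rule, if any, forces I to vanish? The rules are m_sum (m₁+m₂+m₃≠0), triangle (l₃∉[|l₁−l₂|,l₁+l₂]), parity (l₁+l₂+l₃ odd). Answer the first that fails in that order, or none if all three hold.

m_sum

Σmᵢ = 1  ✗
l₃∈[|l₁−l₂|,l₁+l₂]=[5,9], have l₃=6
Σlᵢ = 15 ⇒ odd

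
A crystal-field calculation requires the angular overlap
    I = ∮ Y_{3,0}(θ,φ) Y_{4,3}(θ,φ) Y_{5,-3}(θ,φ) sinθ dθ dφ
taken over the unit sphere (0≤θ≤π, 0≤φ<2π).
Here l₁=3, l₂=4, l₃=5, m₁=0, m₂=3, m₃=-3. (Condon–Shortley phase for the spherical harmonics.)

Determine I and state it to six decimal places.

Checks pass: Σm=0; 12 even; l₃=5∈[1,7].
(2·3+1)(2·4+1)(2·5+1) = 693
Δ: 2! 4! 6! / 13! → 1/180180
sum: t=0:+1/576 t=1:−1/144 t=2:+1/576 = -1/288
3j²(3 4 5; 0 0 0) = Δ·Π!·Σ² = 20/1001  (sign +1)
sum: t=1:−1/2880 t=2:+1/1440 = 1/2880
3j²(3 4 5; 0 3 -3) = Δ·Π!·Σ² = 7/715  (sign +1)
combine: 4πI² = 693·20/1001·7/715 = 252/1859
take √, sign +1: I = 0.10386175

0.103862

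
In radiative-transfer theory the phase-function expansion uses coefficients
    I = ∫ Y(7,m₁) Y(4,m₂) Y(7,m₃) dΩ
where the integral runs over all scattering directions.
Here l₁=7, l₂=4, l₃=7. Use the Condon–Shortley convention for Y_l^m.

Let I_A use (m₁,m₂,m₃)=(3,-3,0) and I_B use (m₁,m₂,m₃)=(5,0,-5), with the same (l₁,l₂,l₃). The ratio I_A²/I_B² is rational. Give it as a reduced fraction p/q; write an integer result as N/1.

330750/755161

l's match ⇒ only the (l;m) 3-j factors differ between A and B.
A: triangle coeff Δ(7,4,7) = 1/58198140; Σ_t [0,1]: t=0:+1/2488320 t=1:−1/4354560 = 1/5806080; (3j)²=525/92378 [(7 4 7; 3 -3 0)], sign=-1
B: triangle coeff Δ(7,4,7) = 1/58198140; Σ_t [0,2]: t=0:+1/46448640 t=1:−1/13063680 t=2:+1/58060800 = -79/2090188800; (3j)²=68651/5290740 [(7 4 7; 5 0 -5)], sign=-1
I_A²/I_B² = (525/92378)/(68651/5290740) = 330750/755161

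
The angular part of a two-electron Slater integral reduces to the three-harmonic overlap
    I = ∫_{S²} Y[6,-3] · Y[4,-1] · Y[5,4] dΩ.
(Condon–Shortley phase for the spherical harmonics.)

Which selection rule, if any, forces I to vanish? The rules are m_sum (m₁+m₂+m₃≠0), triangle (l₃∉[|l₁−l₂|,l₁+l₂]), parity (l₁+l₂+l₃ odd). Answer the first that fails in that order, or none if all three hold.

azimuthal sum: -3 − 1 + 4 = 0  ✓
2 ≤ 5 ≤ 10 (triangle on l)  ✓
L = 6 + 4 + 5 = 15 (odd)  ✗

parity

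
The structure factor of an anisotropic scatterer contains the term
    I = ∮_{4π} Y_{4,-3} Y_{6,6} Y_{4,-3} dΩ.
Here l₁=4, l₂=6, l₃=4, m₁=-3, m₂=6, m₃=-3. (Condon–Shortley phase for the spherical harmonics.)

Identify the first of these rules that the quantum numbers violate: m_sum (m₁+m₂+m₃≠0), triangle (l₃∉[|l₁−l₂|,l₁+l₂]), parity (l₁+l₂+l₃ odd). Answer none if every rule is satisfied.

azimuthal sum: -3 + 6 − 3 = 0  ✓
2 ≤ 4 ≤ 10 (triangle on l)  ✓
L = 4 + 6 + 4 = 14 (even)  ✓

none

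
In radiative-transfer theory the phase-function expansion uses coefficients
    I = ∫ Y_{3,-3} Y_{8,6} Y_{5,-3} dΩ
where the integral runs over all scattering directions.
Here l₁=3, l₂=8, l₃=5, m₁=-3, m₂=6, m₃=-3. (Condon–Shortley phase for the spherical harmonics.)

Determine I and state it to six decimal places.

0.230069

m-sum 0 ✓  L=16 even ✓  5≤5≤11 ✓
Π(2lᵢ+1) = 7×17×11 = 1309
triangle coeff Δ(3,8,5) = 1/136136
Σ_t [3,3]: t=3:−1/518400 = -1/518400
(3j)²=56/2431 [(3 8 5; 0 0 0)], sign=+1
Σ_t [6,6]: t=6:+1/58060800 = 1/58060800
(3j)²=3/136 [(3 8 5; -3 6 -3)], sign=+1
⇒ 4πI² = 147/221
I = (+1)√(147/221/(4π)) = 0.23006873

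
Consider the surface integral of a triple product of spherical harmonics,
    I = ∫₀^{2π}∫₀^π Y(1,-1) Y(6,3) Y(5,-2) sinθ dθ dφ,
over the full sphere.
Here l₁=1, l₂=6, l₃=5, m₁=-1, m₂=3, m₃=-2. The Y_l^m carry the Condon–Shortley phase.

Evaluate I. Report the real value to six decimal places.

-0.245154

Checks pass: Σm=0; 12 even; l₃=5∈[5,7].
(2·1+1)(2·6+1)(2·5+1) = 429
Δ: 2! 0! 10! / 13! → 1/858
sum: t=1:−1/14400 = -1/14400
3j²(1 6 5; 0 0 0) = Δ·Π!·Σ² = 6/143  (sign +1)
sum: t=2:+1/60480 = 1/60480
3j²(1 6 5; -1 3 -2) = Δ·Π!·Σ² = 6/143  (sign -1)
combine: 4πI² = 429·6/143·6/143 = 108/143
take √, sign -1: I = -0.24515397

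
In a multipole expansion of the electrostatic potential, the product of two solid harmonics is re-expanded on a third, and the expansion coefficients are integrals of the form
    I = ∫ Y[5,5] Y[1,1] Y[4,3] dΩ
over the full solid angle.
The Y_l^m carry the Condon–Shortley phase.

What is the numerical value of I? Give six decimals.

0.000000

Σmᵢ = 9 ≠ 0, so the φ-integral vanishes; I = 0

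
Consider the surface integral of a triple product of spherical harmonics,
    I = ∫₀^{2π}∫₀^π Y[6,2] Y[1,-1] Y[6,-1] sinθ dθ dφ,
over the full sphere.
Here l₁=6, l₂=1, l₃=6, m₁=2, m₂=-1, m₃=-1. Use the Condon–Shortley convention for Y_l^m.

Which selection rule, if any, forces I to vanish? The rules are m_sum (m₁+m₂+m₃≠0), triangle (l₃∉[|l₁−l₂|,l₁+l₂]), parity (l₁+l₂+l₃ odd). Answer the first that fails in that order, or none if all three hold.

Σmᵢ = 0  ✓
l₃∈[|l₁−l₂|,l₁+l₂]=[5,7], have l₃=6  ✓
Σlᵢ = 13 ⇒ odd  ✗

parity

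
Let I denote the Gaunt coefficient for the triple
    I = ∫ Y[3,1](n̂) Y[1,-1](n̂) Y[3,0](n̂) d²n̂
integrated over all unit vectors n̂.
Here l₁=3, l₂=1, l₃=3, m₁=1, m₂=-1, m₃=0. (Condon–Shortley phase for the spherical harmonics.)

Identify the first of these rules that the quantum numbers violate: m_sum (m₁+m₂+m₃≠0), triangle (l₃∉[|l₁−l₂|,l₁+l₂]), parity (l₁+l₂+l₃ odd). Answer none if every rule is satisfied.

Σmᵢ = 0  ✓
l₃∈[|l₁−l₂|,l₁+l₂]=[2,4], have l₃=3  ✓
Σlᵢ = 7 ⇒ odd  ✗

parity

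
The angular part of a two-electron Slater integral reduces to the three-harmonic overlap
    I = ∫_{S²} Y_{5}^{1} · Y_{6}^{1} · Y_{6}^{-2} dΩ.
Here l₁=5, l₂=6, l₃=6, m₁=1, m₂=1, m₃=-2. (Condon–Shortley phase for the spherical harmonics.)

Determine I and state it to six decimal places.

Σlᵢ=17 odd — θ-integrand is odd under cosθ→−cosθ; I=0

0.000000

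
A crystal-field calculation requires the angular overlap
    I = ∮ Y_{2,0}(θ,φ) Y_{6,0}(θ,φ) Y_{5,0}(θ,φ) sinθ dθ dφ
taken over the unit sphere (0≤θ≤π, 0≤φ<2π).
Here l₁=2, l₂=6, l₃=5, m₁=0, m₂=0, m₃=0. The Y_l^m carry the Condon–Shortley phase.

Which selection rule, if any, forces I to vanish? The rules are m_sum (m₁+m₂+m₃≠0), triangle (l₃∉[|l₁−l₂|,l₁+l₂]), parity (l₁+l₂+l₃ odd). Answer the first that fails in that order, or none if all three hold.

parity

m₁+m₂+m₃ = 0 + 0 + 0 = 0  ✓
triangle: |2−6|=4 ≤ l₃=5 ≤ 2+6=8  ✓
parity: l₁+l₂+l₃ = 13 is odd  ✗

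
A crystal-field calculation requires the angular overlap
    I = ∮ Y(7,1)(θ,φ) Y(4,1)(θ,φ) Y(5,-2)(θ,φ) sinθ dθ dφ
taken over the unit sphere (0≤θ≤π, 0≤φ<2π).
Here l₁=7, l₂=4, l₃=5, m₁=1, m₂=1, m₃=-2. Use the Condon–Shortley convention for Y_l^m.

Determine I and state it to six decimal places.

Checks pass: Σm=0; 16 even; l₃=5∈[3,11].
(2·7+1)(2·4+1)(2·5+1) = 1485
Δ: 6! 8! 2! / 17! → 1/6126120
sum: t=2:+1/69120 t=3:−1/20736 t=4:+1/69120 = -1/51840
3j²(7 4 5; 0 0 0) = Δ·Π!·Σ² = 280/21879  (sign +1)
sum: t=3:−1/51840 t=4:+1/69120 t=5:−1/1209600 = -41/7257600
3j²(7 4 5; 1 1 -2) = Δ·Π!·Σ² = 1681/510510  (sign +1)
combine: 4πI² = 1485·280/21879·1681/510510 = 33620/537251
take √, sign +1: I = 0.07056759

0.070568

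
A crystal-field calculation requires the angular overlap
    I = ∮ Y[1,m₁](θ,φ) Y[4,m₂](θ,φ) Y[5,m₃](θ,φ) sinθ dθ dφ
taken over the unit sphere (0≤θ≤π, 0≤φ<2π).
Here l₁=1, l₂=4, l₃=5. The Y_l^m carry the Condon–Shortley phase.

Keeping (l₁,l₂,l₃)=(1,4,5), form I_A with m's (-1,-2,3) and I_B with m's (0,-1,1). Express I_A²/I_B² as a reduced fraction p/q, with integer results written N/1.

l's match ⇒ only the (l;m) 3-j factors differ between A and B.
A: triangle coeff Δ(1,4,5) = 1/495; Σ_t [0,0]: t=0:+1/2880 = 1/2880; (3j)²=28/495 [(1 4 5; -1 -2 3)], sign=+1
B: triangle coeff Δ(1,4,5) = 1/495; Σ_t [0,0]: t=0:+1/720 = 1/720; (3j)²=8/165 [(1 4 5; 0 -1 1)], sign=+1
I_A²/I_B² = (28/495)/(8/165) = 7/6

7/6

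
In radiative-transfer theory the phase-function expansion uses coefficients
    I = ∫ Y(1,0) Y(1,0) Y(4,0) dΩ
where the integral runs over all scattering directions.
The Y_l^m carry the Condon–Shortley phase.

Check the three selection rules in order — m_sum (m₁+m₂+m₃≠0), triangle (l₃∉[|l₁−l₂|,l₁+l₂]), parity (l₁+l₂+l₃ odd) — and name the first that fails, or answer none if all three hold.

Σmᵢ = 0  ✓
l₃∈[|l₁−l₂|,l₁+l₂]=[0,2], have l₃=4  ✗
Σlᵢ = 6 ⇒ even

triangle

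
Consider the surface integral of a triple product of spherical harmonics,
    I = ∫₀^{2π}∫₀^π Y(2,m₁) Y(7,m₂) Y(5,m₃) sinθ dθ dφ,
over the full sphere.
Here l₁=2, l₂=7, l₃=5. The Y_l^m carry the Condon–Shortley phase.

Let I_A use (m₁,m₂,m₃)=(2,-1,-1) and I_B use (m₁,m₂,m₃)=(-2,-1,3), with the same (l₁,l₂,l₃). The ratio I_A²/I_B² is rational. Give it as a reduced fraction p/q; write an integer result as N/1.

Shared (l₁,l₂,l₃)=(2,7,5): N and (l;000)² cancel in I_A²/I_B².
A: Δ = 4!·0!·10!/15! = 1/15015; Racah Σ t=0..0: t=0:+1/414720 = 1/414720; ⇒ 3j(2 7 5; 2 -1 -1)² = 2/429, sgn +1
B: Δ = 4!·0!·10!/15! = 1/15015; Racah Σ t=4..4: t=4:+1/1935360 = 1/1935360; ⇒ 3j(2 7 5; -2 -1 3)² = 1/1001, sgn +1
I_A²/I_B² = (2/429)/(1/1001) = 14/3

14/3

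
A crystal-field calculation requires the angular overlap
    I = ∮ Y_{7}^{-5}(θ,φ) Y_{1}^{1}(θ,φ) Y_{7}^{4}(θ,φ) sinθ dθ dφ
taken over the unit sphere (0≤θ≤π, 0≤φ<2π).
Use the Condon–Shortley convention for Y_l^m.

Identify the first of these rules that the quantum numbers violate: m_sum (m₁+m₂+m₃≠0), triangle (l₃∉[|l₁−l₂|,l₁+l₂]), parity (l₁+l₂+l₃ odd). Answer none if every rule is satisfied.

parity

Σmᵢ = 0  ✓
l₃∈[|l₁−l₂|,l₁+l₂]=[6,8], have l₃=7  ✓
Σlᵢ = 15 ⇒ odd  ✗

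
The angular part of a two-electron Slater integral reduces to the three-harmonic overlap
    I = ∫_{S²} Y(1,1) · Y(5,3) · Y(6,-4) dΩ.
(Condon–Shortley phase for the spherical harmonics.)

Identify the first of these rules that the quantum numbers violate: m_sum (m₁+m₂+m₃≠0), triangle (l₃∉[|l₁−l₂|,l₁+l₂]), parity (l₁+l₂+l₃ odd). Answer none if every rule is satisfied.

none

azimuthal sum: 1 + 3 − 4 = 0  ✓
4 ≤ 6 ≤ 6 (triangle on l)  ✓
L = 1 + 5 + 6 = 12 (even)  ✓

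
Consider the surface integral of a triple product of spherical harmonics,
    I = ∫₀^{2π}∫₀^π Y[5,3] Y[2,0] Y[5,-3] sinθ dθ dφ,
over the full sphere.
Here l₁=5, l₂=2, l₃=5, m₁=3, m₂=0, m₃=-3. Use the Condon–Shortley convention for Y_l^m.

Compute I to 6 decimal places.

Rules hold: Σm=0, L=12 even, 3≤5≤7.
N = 11·5·11 = 605
Δ = 2!·8!·2!/13! = 1/38610
Racah Σ t=0..2: t=0:+1/2880 t=1:−1/576 t=2:+1/2880 = -1/960
⇒ 3j(5 2 5; 0 0 0)² = 10/429, sgn +1
Racah Σ t=0..2: t=0:+1/5760 t=1:−1/5040 t=2:+1/161280 = -1/53760
⇒ 3j(5 2 5; 3 0 -3)² = 1/4290, sgn -1
4πI² = N·(3j₀)²·(3jₘ)² = 5/1521
I = -1·√(0.00328731/4π) = -0.01617393

-0.016174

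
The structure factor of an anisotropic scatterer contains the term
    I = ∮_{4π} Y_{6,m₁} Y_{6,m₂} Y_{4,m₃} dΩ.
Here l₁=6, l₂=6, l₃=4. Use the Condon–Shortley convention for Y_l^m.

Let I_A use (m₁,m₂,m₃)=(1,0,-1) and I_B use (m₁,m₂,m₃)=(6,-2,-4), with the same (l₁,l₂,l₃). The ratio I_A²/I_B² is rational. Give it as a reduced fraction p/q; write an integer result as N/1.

20/33

Same 6,6,4: normalisation and zero-m 3j drop out of the ratio.
A: Δ: 8! 4! 4! / 17! → 1/15315300; sum: t=2:+1/207360 t=3:−1/17280 t=4:+1/13824 t=5:−1/103680 = 1/103680; 3j²(6 6 4; 1 0 -1) = Δ·Π!·Σ² = 10/7293  (sign -1)
B: Δ: 8! 4! 4! / 17! → 1/15315300; sum: t=0:+1/23224320 = 1/23224320; 3j²(6 6 4; 6 -2 -4) = Δ·Π!·Σ² = 1/442  (sign +1)
I_A²/I_B² = (10/7293)/(1/442) = 20/33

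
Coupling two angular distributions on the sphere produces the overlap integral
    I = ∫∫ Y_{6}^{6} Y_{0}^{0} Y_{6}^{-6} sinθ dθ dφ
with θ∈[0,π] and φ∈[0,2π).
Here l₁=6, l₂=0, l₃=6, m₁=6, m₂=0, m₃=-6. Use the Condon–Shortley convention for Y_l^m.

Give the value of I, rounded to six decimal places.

0.282095

Checks pass: Σm=0; 12 even; l₃=6∈[6,6].
(2·6+1)(2·0+1)(2·6+1) = 169
Δ: 0! 12! 0! / 13! → 1/13
sum: t=0:+1/518400 = 1/518400
3j²(6 0 6; 0 0 0) = Δ·Π!·Σ² = 1/13  (sign +1)
sum: t=0:+1/479001600 = 1/479001600
3j²(6 0 6; 6 0 -6) = Δ·Π!·Σ² = 1/13  (sign +1)
combine: 4πI² = 169·1/13·1/13 = 1/1
take √, sign +1: I = 0.28209479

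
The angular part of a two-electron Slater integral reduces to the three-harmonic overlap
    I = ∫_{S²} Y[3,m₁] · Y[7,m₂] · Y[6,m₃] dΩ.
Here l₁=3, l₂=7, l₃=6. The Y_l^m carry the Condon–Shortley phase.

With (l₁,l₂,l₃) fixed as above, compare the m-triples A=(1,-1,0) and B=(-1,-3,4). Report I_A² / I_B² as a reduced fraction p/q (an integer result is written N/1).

7098/36481

Shared (l₁,l₂,l₃)=(3,7,6): N and (l;000)² cancel in I_A²/I_B².
A: Δ = 4!·2!·10!/17! = 1/2042040; Racah Σ t=0..2: t=0:+1/829440 t=1:−1/86400 t=2:+1/138240 = -13/4147200; ⇒ 3j(3 7 6; 1 -1 0)² = 13/3740, sgn -1
B: Δ = 4!·2!·10!/17! = 1/2042040; Racah Σ t=2..4: t=2:+1/645120 t=3:−1/2177280 t=4:+1/174182400 = 191/174182400; ⇒ 3j(3 7 6; -1 -3 4)² = 36481/2042040, sgn +1
I_A²/I_B² = (13/3740)/(36481/2042040) = 7098/36481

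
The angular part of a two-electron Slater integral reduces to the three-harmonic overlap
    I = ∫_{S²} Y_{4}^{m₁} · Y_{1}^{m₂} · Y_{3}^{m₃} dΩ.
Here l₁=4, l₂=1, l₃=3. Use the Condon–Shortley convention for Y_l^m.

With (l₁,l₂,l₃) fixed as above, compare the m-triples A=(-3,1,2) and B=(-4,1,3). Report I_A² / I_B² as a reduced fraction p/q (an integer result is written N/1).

Same 4,1,3: normalisation and zero-m 3j drop out of the ratio.
A: Δ: 2! 6! 0! / 9! → 1/252; sum: t=2:+1/240 = 1/240; 3j²(4 1 3; -3 1 2) = Δ·Π!·Σ² = 1/12  (sign -1)
B: Δ: 2! 6! 0! / 9! → 1/252; sum: t=2:+1/1440 = 1/1440; 3j²(4 1 3; -4 1 3) = Δ·Π!·Σ² = 1/9  (sign +1)
I_A²/I_B² = (1/12)/(1/9) = 3/4

3/4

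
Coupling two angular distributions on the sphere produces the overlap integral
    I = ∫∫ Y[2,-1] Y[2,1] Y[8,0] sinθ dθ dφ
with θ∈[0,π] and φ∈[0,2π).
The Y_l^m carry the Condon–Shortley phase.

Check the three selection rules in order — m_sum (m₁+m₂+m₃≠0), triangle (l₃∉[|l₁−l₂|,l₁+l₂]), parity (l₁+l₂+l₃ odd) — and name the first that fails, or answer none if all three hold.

Σmᵢ = 0  ✓
l₃∈[|l₁−l₂|,l₁+l₂]=[0,4], have l₃=8  ✗
Σlᵢ = 12 ⇒ even

triangle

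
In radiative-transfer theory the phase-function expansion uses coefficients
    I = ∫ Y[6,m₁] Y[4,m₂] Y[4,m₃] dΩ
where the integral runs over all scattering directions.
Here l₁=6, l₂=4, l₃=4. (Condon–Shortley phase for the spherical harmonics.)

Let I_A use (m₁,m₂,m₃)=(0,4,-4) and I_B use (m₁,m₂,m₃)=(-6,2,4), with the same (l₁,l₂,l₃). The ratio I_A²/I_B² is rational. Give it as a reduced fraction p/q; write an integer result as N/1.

1/33

l's match ⇒ only the (l;m) 3-j factors differ between A and B.
A: triangle coeff Δ(6,4,4) = 1/1261260; Σ_t [6,6]: t=6:+1/1036800 = 1/1036800; (3j)²=4/6435 [(6 4 4; 0 4 -4)], sign=+1
B: triangle coeff Δ(6,4,4) = 1/1261260; Σ_t [6,6]: t=6:+1/1036800 = 1/1036800; (3j)²=4/195 [(6 4 4; -6 2 4)], sign=+1
I_A²/I_B² = (4/6435)/(4/195) = 1/33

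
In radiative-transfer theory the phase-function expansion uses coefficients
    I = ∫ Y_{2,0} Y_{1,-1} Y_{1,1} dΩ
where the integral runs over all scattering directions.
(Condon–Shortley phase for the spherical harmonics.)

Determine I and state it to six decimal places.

Checks pass: Σm=0; 4 even; l₃=1∈[1,3].
(2·2+1)(2·1+1)(2·1+1) = 45
Δ: 2! 2! 0! / 5! → 1/30
sum: t=1:−1/1 = -1/1
3j²(2 1 1; 0 0 0) = Δ·Π!·Σ² = 2/15  (sign +1)
sum: t=0:+1/4 = 1/4
3j²(2 1 1; 0 -1 1) = Δ·Π!·Σ² = 1/30  (sign +1)
combine: 4πI² = 45·2/15·1/30 = 1/5
take √, sign +1: I = 0.12615663

0.126157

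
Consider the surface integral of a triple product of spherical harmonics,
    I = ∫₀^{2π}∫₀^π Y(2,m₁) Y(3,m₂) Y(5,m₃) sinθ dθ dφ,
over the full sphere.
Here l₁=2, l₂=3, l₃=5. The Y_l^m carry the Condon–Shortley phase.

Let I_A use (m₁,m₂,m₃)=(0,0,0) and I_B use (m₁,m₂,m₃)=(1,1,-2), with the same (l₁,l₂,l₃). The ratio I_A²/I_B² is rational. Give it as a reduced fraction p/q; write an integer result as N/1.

20/21

Same 2,3,5: normalisation and zero-m 3j drop out of the ratio.
A: Δ: 0! 4! 6! / 11! → 1/2310; sum: t=0:+1/144 = 1/144; 3j²(2 3 5; 0 0 0) = Δ·Π!·Σ² = 10/231  (sign -1)
B: Δ: 0! 4! 6! / 11! → 1/2310; sum: t=0:+1/288 = 1/288; 3j²(2 3 5; 1 1 -2) = Δ·Π!·Σ² = 1/22  (sign -1)
I_A²/I_B² = (10/231)/(1/22) = 20/21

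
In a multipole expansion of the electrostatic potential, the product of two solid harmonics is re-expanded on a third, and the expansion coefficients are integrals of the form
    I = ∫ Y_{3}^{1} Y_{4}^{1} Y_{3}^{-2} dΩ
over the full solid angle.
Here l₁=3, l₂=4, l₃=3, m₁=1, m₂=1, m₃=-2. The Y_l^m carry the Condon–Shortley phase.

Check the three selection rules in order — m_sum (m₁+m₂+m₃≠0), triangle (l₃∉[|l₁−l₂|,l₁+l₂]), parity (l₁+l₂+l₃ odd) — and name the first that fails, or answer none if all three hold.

none

m₁+m₂+m₃ = 1 + 1 − 2 = 0  ✓
triangle: |3−4|=1 ≤ l₃=3 ≤ 3+4=7  ✓
parity: l₁+l₂+l₃ = 10 is even  ✓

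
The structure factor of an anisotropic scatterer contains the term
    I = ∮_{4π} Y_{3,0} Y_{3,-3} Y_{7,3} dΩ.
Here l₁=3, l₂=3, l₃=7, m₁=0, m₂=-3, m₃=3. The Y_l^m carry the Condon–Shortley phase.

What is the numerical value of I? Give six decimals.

|3−3|≤7≤3+3 violated ⇒ I = 0

0.000000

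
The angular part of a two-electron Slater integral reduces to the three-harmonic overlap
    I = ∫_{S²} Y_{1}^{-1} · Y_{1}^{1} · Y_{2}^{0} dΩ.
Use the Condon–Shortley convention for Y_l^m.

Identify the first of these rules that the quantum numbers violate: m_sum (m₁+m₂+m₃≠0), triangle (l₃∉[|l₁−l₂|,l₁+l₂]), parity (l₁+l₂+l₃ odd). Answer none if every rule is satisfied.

none

m₁+m₂+m₃ = -1 + 1 + 0 = 0  ✓
triangle: |1−1|=0 ≤ l₃=2 ≤ 1+1=2  ✓
parity: l₁+l₂+l₃ = 4 is even  ✓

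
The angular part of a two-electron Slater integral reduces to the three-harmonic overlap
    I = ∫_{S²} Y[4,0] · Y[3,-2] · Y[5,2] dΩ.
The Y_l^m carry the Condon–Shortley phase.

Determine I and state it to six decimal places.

Rules hold: Σm=0, L=12 even, 1≤5≤7.
N = 9·7·11 = 693
Δ = 2!·6!·4!/13! = 1/180180
Racah Σ t=0..2: t=0:+1/576 t=1:−1/144 t=2:+1/576 = -1/288
⇒ 3j(4 3 5; 0 0 0)² = 20/1001, sgn +1
Racah Σ t=0..1: t=0:+1/576 t=1:−1/864 = 1/1728
⇒ 3j(4 3 5; 0 -2 2)² = 5/1287, sgn -1
4πI² = N·(3j₀)²·(3jₘ)² = 100/1859
I = -1·√(0.0537924/4π) = -0.06542675

-0.065427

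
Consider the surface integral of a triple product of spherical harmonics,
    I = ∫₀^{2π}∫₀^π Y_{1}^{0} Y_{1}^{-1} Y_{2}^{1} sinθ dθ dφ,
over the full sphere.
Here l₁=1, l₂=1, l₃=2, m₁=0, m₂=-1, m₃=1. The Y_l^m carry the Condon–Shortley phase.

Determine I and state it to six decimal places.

-0.218510

Rules hold: Σm=0, L=4 even, 0≤2≤2.
N = 3·3·5 = 45
Δ = 0!·2!·2!/5! = 1/30
Racah Σ t=0..0: t=0:+1/1 = 1/1
⇒ 3j(1 1 2; 0 0 0)² = 2/15, sgn +1
Racah Σ t=0..0: t=0:+1/2 = 1/2
⇒ 3j(1 1 2; 0 -1 1)² = 1/10, sgn -1
4πI² = N·(3j₀)²·(3jₘ)² = 3/5
I = -1·√(0.6/4π) = -0.21850969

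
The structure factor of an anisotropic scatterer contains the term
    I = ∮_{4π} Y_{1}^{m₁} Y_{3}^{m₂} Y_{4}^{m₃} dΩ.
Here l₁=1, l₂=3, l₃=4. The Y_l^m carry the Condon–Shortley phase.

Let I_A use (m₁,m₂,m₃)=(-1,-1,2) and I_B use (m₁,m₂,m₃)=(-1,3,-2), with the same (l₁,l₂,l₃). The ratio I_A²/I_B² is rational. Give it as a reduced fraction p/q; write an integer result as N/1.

l's match ⇒ only the (l;m) 3-j factors differ between A and B.
A: triangle coeff Δ(1,3,4) = 1/252; Σ_t [0,0]: t=0:+1/96 = 1/96; (3j)²=5/84 [(1 3 4; -1 -1 2)], sign=+1
B: triangle coeff Δ(1,3,4) = 1/252; Σ_t [0,0]: t=0:+1/1440 = 1/1440; (3j)²=1/252 [(1 3 4; -1 3 -2)], sign=+1
I_A²/I_B² = (5/84)/(1/252) = 15/1

15/1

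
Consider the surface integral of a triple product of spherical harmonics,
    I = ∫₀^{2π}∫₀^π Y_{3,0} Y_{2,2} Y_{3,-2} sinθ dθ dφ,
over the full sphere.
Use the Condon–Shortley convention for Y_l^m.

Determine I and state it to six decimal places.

Checks pass: Σm=0; 8 even; l₃=3∈[1,5].
(2·3+1)(2·2+1)(2·3+1) = 245
Δ: 2! 4! 2! / 9! → 1/3780
sum: t=0:+1/24 t=1:−1/4 t=2:+1/24 = -1/6
3j²(3 2 3; 0 0 0) = Δ·Π!·Σ² = 4/105  (sign +1)
sum: t=2:+1/24 = 1/24
3j²(3 2 3; 0 2 -2) = Δ·Π!·Σ² = 1/21  (sign -1)
combine: 4πI² = 245·4/105·1/21 = 4/9
take √, sign -1: I = -0.18806319

-0.188063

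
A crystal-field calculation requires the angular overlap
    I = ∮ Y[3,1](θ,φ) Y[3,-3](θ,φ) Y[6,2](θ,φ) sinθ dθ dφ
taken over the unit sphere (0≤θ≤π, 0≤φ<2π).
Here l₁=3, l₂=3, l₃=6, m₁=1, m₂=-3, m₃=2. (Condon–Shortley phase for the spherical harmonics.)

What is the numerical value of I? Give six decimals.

0.062728

Rules hold: Σm=0, L=12 even, 0≤6≤6.
N = 7·7·13 = 637
Δ = 0!·6!·6!/13! = 1/12012
Racah Σ t=0..0: t=0:+1/1296 = 1/1296
⇒ 3j(3 3 6; 0 0 0)² = 100/3003, sgn +1
Racah Σ t=0..0: t=0:+1/34560 = 1/34560
⇒ 3j(3 3 6; 1 -3 2)² = 1/429, sgn +1
4πI² = N·(3j₀)²·(3jₘ)² = 700/14157
I = +1·√(0.0494455/4π) = 0.06272757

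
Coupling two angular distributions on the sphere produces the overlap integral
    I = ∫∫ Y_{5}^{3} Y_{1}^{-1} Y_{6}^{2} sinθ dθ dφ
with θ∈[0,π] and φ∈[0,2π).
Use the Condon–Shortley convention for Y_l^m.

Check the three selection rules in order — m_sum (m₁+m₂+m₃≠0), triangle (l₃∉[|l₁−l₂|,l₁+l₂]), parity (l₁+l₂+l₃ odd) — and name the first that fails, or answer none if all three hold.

m₁+m₂+m₃ = 3 − 1 + 2 = 4  ✗
triangle: |5−1|=4 ≤ l₃=6 ≤ 5+1=6
parity: l₁+l₂+l₃ = 12 is even

m_sum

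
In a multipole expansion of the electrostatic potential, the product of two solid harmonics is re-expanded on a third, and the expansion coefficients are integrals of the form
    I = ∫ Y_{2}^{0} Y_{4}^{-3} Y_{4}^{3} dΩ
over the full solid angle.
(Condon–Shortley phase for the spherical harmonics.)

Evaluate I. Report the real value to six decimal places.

Checks pass: Σm=0; 10 even; l₃=4∈[2,6].
(2·2+1)(2·4+1)(2·4+1) = 405
Δ: 2! 2! 6! / 11! → 1/13860
sum: t=0:+1/192 t=1:−1/36 t=2:+1/192 = -5/288
3j²(2 4 4; 0 0 0) = Δ·Π!·Σ² = 20/693  (sign -1)
sum: t=0:+1/480 t=1:−1/720 = 1/1440
3j²(2 4 4; 0 -3 3) = Δ·Π!·Σ² = 7/1980  (sign -1)
combine: 4πI² = 405·20/693·7/1980 = 5/121
take √, sign +1: I = 0.05734392

0.057344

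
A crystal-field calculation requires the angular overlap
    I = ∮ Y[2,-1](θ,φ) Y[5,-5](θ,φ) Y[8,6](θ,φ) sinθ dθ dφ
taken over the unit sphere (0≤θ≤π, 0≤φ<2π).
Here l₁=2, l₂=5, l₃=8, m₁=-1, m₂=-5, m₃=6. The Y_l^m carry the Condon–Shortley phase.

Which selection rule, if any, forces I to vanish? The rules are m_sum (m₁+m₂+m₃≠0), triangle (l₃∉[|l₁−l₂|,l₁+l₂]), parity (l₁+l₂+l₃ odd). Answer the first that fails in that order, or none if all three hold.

triangle

Σmᵢ = 0  ✓
l₃∈[|l₁−l₂|,l₁+l₂]=[3,7], have l₃=8  ✗
Σlᵢ = 15 ⇒ odd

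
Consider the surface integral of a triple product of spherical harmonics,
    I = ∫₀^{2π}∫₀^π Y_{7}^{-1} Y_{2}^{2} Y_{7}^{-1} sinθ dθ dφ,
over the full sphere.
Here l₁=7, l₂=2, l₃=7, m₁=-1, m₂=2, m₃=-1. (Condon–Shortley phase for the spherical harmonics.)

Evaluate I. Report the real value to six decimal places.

0.195759

Checks pass: Σm=0; 16 even; l₃=7∈[5,9].
(2·7+1)(2·2+1)(2·7+1) = 1125
Δ: 2! 12! 2! / 17! → 1/185640
sum: t=0:+1/2419200 t=1:−1/518400 t=2:+1/2419200 = -1/907200
3j²(7 2 7; 0 0 0) = Δ·Π!·Σ² = 56/3315  (sign +1)
sum: t=2:+1/2073600 = 1/2073600
3j²(7 2 7; -1 2 -1) = Δ·Π!·Σ² = 28/1105  (sign +1)
combine: 4πI² = 1125·56/3315·28/1105 = 23520/48841
take √, sign +1: I = 0.19575887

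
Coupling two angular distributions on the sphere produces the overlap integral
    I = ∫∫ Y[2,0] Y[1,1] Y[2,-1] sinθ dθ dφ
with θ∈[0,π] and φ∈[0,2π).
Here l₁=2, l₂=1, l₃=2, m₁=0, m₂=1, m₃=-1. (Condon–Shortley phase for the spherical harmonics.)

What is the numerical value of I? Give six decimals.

L=5 odd ⇒ parity kills the (l;000) factor ⇒ I = 0

0.000000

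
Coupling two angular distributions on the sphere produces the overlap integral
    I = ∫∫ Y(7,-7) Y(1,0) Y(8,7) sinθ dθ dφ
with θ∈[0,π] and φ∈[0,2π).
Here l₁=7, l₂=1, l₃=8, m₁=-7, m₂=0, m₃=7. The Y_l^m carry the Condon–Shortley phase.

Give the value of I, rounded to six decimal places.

-0.118504

Rules hold: Σm=0, L=16 even, 6≤8≤8.
N = 15·3·17 = 765
Δ = 0!·14!·2!/17! = 1/2040
Racah Σ t=0..0: t=0:+1/25401600 = 1/25401600
⇒ 3j(7 1 8; 0 0 0)² = 8/255, sgn +1
Racah Σ t=0..0: t=0:+1/87178291200 = 1/87178291200
⇒ 3j(7 1 8; -7 0 7)² = 1/136, sgn -1
4πI² = N·(3j₀)²·(3jₘ)² = 3/17
I = -1·√(0.176471/4π) = -0.11850352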